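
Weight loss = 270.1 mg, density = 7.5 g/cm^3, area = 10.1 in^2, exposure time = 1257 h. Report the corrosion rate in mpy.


Apply the mpy weight-loss relation: CR = 534 * W / (D * A * T)
Numerator: 534 * 270.1 = 144233.4
Denominator: 7.5 * 10.1 * 1257 = 95217.75
CR = 144233.4 / 95217.75 = 1.51477 mpy

1.51477 mpy


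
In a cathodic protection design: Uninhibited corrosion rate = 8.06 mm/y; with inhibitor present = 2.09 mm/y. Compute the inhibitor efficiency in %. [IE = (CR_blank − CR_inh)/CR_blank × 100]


Apply the inhibitor-efficiency definition: IE = (CR_blank − CR_inh)/CR_blank × 100
IE = (8.06 − 2.09) / 8.06 × 100
IE = 5.97 / 8.06 × 100 = 74.1 %

74.1 %


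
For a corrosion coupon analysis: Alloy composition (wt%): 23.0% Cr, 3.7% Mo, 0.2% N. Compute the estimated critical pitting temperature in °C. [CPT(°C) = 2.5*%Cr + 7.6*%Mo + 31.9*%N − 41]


Apply the ASTM G48 empirical CPT estimate: CPT(°C) = 2.5*%Cr + 7.6*%Mo + 31.9*%N − 41
2.5*23.0 = 57.5; 7.6*3.7 = 28.12; 31.9*0.2 = 6.38
CPT = 57.5 + 28.12 + 6.38 − 41 = 51 °C
Rounded to 0.1 °C: CPT ≈ 51.0 °C

51.0 °C


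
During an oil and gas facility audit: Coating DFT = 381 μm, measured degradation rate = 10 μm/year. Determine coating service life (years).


Service life = thickness / degradation rate
Life = 381 / 10 = 38.1 years

38.1 years


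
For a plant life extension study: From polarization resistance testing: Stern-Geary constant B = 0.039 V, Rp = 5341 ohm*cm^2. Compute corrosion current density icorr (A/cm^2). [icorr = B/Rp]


Apply the Stern-Geary relation: icorr = B / Rp
icorr = 0.039 / 5341 = 7.302×10^-6 A/cm^2

7.302×10^-6 A/cm^2


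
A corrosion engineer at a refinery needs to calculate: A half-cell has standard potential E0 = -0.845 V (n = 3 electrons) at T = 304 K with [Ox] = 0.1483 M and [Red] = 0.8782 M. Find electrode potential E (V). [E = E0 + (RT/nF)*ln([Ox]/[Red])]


Apply the Nernst equation: E = E0 + (RT/nF)*ln([Ox]/[Red])
Step 1: RT/nF = 8.314*304/(3*96485) = 0.00873178 V
Step 2: [Ox]/[Red] = 0.1483/0.8782 = 0.168868
Step 3: ln(0.168868) = -1.778638
Step 4: correction = 0.00873178 * -1.778638 = -0.0155 V
E = -0.845 + -0.0155 = -0.8605 V

-0.8605 V


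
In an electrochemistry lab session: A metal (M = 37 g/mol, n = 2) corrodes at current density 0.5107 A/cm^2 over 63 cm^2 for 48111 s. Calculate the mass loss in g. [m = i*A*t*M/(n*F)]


Apply Faraday's law: m = i*A*t*M / (n*F)
Total charge passed Q = i*A*t = 0.5107*63*48111 = 1547928.1251 C
m = Q*M/(n*F) = 1547928.1251*37/(2*96485) = 296.79919 g

296.79919 g


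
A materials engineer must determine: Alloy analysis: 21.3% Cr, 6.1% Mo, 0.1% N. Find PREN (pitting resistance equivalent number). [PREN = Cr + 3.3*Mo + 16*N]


Apply the PREN formula: PREN = Cr + 3.3*Mo + 16*N
PREN = 21.3 + 3.3*6.1 + 16*0.1
PREN = 21.3 + 20.13 + 1.6 = 43.03

43.03


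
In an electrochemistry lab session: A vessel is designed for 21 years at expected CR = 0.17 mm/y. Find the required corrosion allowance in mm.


Corrosion allowance = CR × design life
CA = 0.17 * 21 = 3.57 mm

3.57 mm


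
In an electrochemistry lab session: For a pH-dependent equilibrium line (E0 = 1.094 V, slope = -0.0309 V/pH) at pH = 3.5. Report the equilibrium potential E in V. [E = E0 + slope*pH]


Apply the Pourbaix line equation: E = E0 + slope*pH
E = 1.094 + (-0.0309)*3.5 = 1.094 + (-0.10815) = 0.98585 V
Rounded to 4 decimal places: E = 0.9859 V

0.9859 V


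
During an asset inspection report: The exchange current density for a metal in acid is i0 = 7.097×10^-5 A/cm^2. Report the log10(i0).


i0 = 7.097×10^-5 A/cm^2
log10(i0) = -4.149

-4.149


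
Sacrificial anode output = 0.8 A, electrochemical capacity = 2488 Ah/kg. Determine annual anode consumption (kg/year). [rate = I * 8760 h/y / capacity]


Annual consumption = current * hours per year / capacity
Rate = 0.8 * 8760 / 2488 = 2.8 kg/year

2.8 kg/year


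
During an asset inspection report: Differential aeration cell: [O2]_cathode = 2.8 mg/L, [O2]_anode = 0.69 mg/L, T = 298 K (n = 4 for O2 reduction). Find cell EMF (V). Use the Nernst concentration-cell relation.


Apply the Nernst concentration-cell relation: E = (RT/nF)*ln(C_cathode/C_anode)
RT/nF = 8.314*298/(4*96485) = 0.00641958 V
ln(2.8/0.69) = 1.40068
E = 0.00641958 * 1.40068 = 0.00899 V

0.00899 V


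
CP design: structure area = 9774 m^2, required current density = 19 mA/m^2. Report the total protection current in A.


I = area * current density, then convert mA → A (÷1000)
I = 9774 * 19 / 1000 = 185.71 A

185.71 A


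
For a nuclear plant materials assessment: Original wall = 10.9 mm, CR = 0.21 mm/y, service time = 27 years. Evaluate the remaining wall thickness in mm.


Remaining wall = original − CR × time
t = 10.9 − 0.21*27 = 10.9 − 5.67 = 5.23 mm

5.23 mm


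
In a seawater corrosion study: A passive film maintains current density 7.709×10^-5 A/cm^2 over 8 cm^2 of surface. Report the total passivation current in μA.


I = i_pass * A, then convert A → μA (×10^6)
I = 7.709×10^-5 * 8 * 10^6 = 616.72 μA

616.72 μA


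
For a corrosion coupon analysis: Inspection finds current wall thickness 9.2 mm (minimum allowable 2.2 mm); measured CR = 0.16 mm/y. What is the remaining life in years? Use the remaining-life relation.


Apply the remaining-life relation: RL = (t_current − t_min) / CR
RL = (9.2 − 2.2) / 0.16 = 7.0 / 0.16 = 43.8 years

43.8 years


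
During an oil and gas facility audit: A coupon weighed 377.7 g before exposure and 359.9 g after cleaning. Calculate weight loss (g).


Weight loss = initial − final
WL = 377.7 − 359.9 = 17.8 g

17.8 g


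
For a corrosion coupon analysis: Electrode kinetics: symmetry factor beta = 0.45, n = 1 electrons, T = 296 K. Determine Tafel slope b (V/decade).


Apply the Tafel slope relation: b = 2.303*R*T/(beta*n*F)
Numerator: 2.303 * 8.314 * 296 = 5667.55
Denominator: 0.45 * 1 * 96485 = 43418.25
b = 5667.55 / 43418.25 = 0.131 V/decade

0.131 V/decade


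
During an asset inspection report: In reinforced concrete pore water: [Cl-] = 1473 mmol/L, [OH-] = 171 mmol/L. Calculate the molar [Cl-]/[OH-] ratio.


Threshold parameter = [Cl-] / [OH-] (molar basis; both in mmol/L, so units cancel)
Ratio = 1473 / 171 = 8.61

8.61


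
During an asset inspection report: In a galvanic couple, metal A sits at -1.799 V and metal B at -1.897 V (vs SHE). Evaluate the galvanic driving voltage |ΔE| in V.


Driving voltage is the absolute potential difference.
|ΔE| = |-1.799 − (-1.897)| = 0.098 V

0.098 V


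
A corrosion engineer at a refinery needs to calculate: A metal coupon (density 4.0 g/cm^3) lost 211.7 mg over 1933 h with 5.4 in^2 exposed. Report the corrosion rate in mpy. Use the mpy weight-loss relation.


Apply the mpy weight-loss relation: CR = 534 * W / (D * A * T)
Numerator: 534 * 211.7 = 113047.8
Denominator: 4.0 * 5.4 * 1933 = 41752.8
CR = 113047.8 / 41752.8 = 2.70755 mpy

2.70755 mpy


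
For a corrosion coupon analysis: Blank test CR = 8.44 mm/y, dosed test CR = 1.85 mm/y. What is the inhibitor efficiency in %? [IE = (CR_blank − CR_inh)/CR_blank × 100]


Apply the inhibitor-efficiency definition: IE = (CR_blank − CR_inh)/CR_blank × 100
IE = (8.44 − 1.85) / 8.44 × 100
IE = 6.59 / 8.44 × 100 = 78.1 %

78.1 %


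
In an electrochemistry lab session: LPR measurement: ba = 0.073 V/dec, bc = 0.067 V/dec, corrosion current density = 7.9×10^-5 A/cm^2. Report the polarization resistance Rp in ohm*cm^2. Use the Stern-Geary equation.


Apply the Stern-Geary equation: Rp = ba*bc / (2.303*icorr*(ba+bc))
ba*bc = 0.073*0.067 = 0.004891
ba+bc = 0.14; 2.303*icorr*(ba+bc) = 2.303*7.9×10^-5*0.14 = 2.547118×10^-5
Rp = 0.004891 / 2.547118×10^-5 = 192.02 ohm*cm^2

192.02 ohm*cm^2


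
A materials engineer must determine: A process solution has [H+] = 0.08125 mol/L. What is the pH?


pH = −log10[H+]
pH = −log10(0.08125) = 1.09

1.09


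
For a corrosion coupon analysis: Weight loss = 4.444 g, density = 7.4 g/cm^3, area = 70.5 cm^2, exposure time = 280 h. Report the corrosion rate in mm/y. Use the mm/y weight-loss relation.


Apply the mm/y weight-loss relation: CR = 87600 * W / (D * A * T)
Numerator: 87600 * 4.444 = 389294.4
Denominator: 7.4 * 70.5 * 280 = 146076.0
CR = 389294.4 / 146076.0 = 2.665 mm/y

2.665 mm/y


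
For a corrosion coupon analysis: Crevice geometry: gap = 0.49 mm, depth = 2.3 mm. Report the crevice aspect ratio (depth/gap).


Aspect ratio = depth / gap
Ratio = 2.3 / 0.49 = 4.7

4.7


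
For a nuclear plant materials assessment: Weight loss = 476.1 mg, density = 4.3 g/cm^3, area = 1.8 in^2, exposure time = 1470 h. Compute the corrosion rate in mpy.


Apply the mpy weight-loss relation: CR = 534 * W / (D * A * T)
Numerator: 534 * 476.1 = 254237.4
Denominator: 4.3 * 1.8 * 1470 = 11377.8
CR = 254237.4 / 11377.8 = 22.345 mpy

22.345 mpy


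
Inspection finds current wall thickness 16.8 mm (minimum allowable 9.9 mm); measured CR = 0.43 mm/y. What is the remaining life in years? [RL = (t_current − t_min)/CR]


Apply the remaining-life relation: RL = (t_current − t_min) / CR
RL = (16.8 − 9.9) / 0.43 = 6.9 / 0.43 = 16.0 years

16.0 years


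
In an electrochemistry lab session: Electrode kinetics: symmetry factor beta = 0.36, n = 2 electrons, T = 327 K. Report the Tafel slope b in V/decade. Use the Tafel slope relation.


Apply the Tafel slope relation: b = 2.303*R*T/(beta*n*F)
Numerator: 2.303 * 8.314 * 327 = 6261.12
Denominator: 0.36 * 2 * 96485 = 69469.2
b = 6261.12 / 69469.2 = 0.0901 V/decade

0.0901 V/decade


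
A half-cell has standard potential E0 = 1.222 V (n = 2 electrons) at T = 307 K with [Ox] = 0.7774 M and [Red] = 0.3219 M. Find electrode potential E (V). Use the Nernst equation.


Apply the Nernst equation: E = E0 + (RT/nF)*ln([Ox]/[Red])
Step 1: RT/nF = 8.314*307/(2*96485) = 0.01322692 V
Step 2: [Ox]/[Red] = 0.7774/0.3219 = 2.415036
Step 3: ln(2.415036) = 0.881714
Step 4: correction = 0.01322692 * 0.881714 = 0.012 V
E = 1.222 + 0.012 = 1.234 V

1.234 V


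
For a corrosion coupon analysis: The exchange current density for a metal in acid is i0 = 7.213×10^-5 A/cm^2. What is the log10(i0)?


i0 = 7.213×10^-5 A/cm^2
log10(i0) = -4.142

-4.142


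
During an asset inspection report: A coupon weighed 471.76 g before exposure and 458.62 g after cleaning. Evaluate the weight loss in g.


Weight loss = initial − final
WL = 471.76 − 458.62 = 13.14 g

13.14 g


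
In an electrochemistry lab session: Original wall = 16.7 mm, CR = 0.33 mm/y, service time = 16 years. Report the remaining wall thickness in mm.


Remaining wall = original − CR × time
t = 16.7 − 0.33*16 = 16.7 − 5.28 = 11.42 mm

11.42 mm


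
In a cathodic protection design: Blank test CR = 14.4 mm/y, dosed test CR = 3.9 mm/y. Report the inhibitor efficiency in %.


Apply the inhibitor-efficiency definition: IE = (CR_blank − CR_inh)/CR_blank × 100
IE = (14.4 − 3.9) / 14.4 × 100
IE = 10.5 / 14.4 × 100 = 72.9 %

72.9 %


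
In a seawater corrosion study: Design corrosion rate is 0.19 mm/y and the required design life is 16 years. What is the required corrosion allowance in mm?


Corrosion allowance = CR × design life
CA = 0.19 * 16 = 3.04 mm

3.04 mm


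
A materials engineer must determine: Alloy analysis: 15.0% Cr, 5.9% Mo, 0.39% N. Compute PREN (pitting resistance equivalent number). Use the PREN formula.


Apply the PREN formula: PREN = Cr + 3.3*Mo + 16*N
PREN = 15.0 + 3.3*5.9 + 16*0.39
PREN = 15.0 + 19.47 + 6.24 = 40.71

40.71


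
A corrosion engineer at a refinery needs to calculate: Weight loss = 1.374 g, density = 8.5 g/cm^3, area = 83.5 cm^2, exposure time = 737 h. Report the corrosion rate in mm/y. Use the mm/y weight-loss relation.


Apply the mm/y weight-loss relation: CR = 87600 * W / (D * A * T)
Numerator: 87600 * 1.374 = 120362.4
Denominator: 8.5 * 83.5 * 737 = 523085.75
CR = 120362.4 / 523085.75 = 0.230101 mm/y

0.230101 mm/y


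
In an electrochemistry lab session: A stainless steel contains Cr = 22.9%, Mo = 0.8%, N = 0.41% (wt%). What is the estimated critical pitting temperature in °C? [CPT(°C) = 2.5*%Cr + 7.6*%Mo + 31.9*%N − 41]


Apply the ASTM G48 empirical CPT estimate: CPT(°C) = 2.5*%Cr + 7.6*%Mo + 31.9*%N − 41
2.5*22.9 = 57.25; 7.6*0.8 = 6.08; 31.9*0.41 = 13.079
CPT = 57.25 + 6.08 + 13.079 − 41 = 35.409 °C
Rounded to 0.1 °C: CPT ≈ 35.4 °C

35.4 °C


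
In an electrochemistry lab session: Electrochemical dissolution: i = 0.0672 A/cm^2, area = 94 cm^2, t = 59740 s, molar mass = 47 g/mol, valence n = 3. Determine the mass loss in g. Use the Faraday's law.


Apply Faraday's law: m = i*A*t*M / (n*F)
Total charge passed Q = i*A*t = 0.0672*94*59740 = 377365.632 C
m = Q*M/(n*F) = 377365.632*47/(3*96485) = 61.27441 g

61.27441 g


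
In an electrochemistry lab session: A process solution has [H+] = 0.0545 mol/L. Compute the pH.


pH = −log10[H+]
pH = −log10(0.0545) = 1.26

1.26


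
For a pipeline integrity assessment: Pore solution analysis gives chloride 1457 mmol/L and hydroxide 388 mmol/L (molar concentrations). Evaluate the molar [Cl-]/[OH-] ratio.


Threshold parameter = [Cl-] / [OH-] (molar basis; both in mmol/L, so units cancel)
Ratio = 1457 / 388 = 3.76

3.76


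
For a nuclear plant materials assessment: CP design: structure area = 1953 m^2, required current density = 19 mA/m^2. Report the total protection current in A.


I = area * current density, then convert mA → A (÷1000)
I = 1953 * 19 / 1000 = 37.11 A

37.11 A


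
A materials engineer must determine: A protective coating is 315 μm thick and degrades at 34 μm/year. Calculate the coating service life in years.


Service life = thickness / degradation rate
Life = 315 / 34 = 9.3 years

9.3 years


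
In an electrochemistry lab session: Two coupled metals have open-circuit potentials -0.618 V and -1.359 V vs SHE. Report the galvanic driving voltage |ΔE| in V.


Driving voltage is the absolute potential difference.
|ΔE| = |-0.618 − (-1.359)| = 0.741 V

0.741 V


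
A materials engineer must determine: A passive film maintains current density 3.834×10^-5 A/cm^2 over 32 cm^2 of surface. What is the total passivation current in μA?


I = i_pass * A, then convert A → μA (×10^6)
I = 3.834×10^-5 * 32 * 10^6 = 1226.88 μA

1226.88 μA


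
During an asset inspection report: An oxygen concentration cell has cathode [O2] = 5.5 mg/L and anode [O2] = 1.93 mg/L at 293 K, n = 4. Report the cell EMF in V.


Apply the Nernst concentration-cell relation: E = (RT/nF)*ln(C_cathode/C_anode)
RT/nF = 8.314*293/(4*96485) = 0.00631187 V
ln(5.5/1.93) = 1.04723
E = 0.00631187 * 1.04723 = 0.00661 V

0.00661 V


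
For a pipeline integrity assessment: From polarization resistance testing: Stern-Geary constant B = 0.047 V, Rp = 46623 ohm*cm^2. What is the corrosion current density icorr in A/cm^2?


Apply the Stern-Geary relation: icorr = B / Rp
icorr = 0.047 / 46623 = 1.008×10^-6 A/cm^2

1.008×10^-6 A/cm^2


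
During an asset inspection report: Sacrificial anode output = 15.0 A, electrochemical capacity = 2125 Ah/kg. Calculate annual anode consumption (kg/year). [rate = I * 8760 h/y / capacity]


Annual consumption = current * hours per year / capacity
Rate = 15.0 * 8760 / 2125 = 61.8 kg/year

61.8 kg/year


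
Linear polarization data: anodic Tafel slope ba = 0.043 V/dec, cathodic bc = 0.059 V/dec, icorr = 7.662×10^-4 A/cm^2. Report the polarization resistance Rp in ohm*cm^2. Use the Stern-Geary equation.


Apply the Stern-Geary equation: Rp = ba*bc / (2.303*icorr*(ba+bc))
ba*bc = 0.043*0.059 = 0.002537
ba+bc = 0.102; 2.303*icorr*(ba+bc) = 2.303*7.662×10^-4*0.102 = 1.7998498×10^-4
Rp = 0.002537 / 1.7998498×10^-4 = 14.1 ohm*cm^2

14.1 ohm*cm^2


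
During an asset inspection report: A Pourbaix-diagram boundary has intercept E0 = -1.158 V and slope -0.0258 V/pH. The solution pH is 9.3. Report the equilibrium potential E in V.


Apply the Pourbaix line equation: E = E0 + slope*pH
E = -1.158 + (-0.0258)*9.3 = -1.158 + (-0.23994) = -1.39794 V
Rounded to 3 decimal places: E = -1.398 V

-1.398 V


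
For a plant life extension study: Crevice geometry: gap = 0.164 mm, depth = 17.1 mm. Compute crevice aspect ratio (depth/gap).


Aspect ratio = depth / gap
Ratio = 17.1 / 0.164 = 104.3

104.3


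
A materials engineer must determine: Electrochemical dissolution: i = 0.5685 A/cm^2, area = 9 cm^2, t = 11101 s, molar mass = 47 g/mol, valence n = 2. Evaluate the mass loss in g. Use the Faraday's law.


Apply Faraday's law: m = i*A*t*M / (n*F)
Total charge passed Q = i*A*t = 0.5685*9*11101 = 56798.2665 C
m = Q*M/(n*F) = 56798.2665*47/(2*96485) = 13.834 g

13.834 g


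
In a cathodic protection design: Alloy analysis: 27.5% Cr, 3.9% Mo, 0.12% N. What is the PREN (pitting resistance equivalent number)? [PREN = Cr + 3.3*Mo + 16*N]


Apply the PREN formula: PREN = Cr + 3.3*Mo + 16*N
PREN = 27.5 + 3.3*3.9 + 16*0.12
PREN = 27.5 + 12.87 + 1.92 = 42.29

42.29


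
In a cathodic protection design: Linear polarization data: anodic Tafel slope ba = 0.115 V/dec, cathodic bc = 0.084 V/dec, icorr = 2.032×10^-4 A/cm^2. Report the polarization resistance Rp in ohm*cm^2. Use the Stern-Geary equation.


Apply the Stern-Geary equation: Rp = ba*bc / (2.303*icorr*(ba+bc))
ba*bc = 0.115*0.084 = 0.00966
ba+bc = 0.199; 2.303*icorr*(ba+bc) = 2.303*2.032×10^-4*0.199 = 9.312595×10^-5
Rp = 0.00966 / 9.312595×10^-5 = 103.7 ohm*cm^2

103.7 ohm*cm^2


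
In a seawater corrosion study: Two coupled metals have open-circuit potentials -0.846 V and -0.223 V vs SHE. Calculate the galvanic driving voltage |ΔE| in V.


Driving voltage is the absolute potential difference.
|ΔE| = |-0.846 − (-0.223)| = 0.623 V

0.623 V


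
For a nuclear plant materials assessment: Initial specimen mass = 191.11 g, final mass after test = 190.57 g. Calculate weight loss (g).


Weight loss = initial − final
WL = 191.11 − 190.57 = 0.54 g

0.54 g


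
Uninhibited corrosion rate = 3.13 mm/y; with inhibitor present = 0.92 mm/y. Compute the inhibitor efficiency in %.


Apply the inhibitor-efficiency definition: IE = (CR_blank − CR_inh)/CR_blank × 100
IE = (3.13 − 0.92) / 3.13 × 100
IE = 2.21 / 3.13 × 100 = 70.6 %

70.6 %


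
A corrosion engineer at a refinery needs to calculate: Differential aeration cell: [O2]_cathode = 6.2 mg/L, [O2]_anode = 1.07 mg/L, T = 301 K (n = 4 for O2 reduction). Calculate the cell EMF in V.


Apply the Nernst concentration-cell relation: E = (RT/nF)*ln(C_cathode/C_anode)
RT/nF = 8.314*301/(4*96485) = 0.0064842 V
ln(6.2/1.07) = 1.75689
E = 0.0064842 * 1.75689 = 0.01139 V

0.01139 V


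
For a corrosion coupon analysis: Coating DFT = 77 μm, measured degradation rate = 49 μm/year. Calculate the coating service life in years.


Service life = thickness / degradation rate
Life = 77 / 49 = 1.6 years

1.6 years


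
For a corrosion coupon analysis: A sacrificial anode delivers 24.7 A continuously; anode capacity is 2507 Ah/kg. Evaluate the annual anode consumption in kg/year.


Annual consumption = current * hours per year / capacity
Rate = 24.7 * 8760 / 2507 = 86.3 kg/year

86.3 kg/year


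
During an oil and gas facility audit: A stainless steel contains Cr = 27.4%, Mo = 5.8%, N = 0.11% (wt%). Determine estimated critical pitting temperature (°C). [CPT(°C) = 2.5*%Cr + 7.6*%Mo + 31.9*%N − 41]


Apply the ASTM G48 empirical CPT estimate: CPT(°C) = 2.5*%Cr + 7.6*%Mo + 31.9*%N − 41
2.5*27.4 = 68.5; 7.6*5.8 = 44.08; 31.9*0.11 = 3.509
CPT = 68.5 + 44.08 + 3.509 − 41 = 75.089 °C
Rounded to 0.1 °C: CPT ≈ 75.1 °C

75.1 °C


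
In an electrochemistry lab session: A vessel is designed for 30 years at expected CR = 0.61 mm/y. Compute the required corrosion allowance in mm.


Corrosion allowance = CR × design life
CA = 0.61 * 30 = 18.3 mm

18.3 mm


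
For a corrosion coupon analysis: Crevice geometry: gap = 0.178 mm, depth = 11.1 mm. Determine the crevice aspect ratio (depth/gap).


Aspect ratio = depth / gap
Ratio = 11.1 / 0.178 = 62.4

62.4


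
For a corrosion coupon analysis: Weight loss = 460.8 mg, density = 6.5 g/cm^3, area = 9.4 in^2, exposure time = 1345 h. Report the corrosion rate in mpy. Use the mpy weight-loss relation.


Apply the mpy weight-loss relation: CR = 534 * W / (D * A * T)
Numerator: 534 * 460.8 = 246067.2
Denominator: 6.5 * 9.4 * 1345 = 82179.5
CR = 246067.2 / 82179.5 = 2.9943 mpy

2.9943 mpy


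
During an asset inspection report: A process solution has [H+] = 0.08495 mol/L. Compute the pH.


pH = −log10[H+]
pH = −log10(0.08495) = 1.07

1.07


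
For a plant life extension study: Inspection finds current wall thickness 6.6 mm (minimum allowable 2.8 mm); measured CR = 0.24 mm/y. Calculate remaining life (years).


Apply the remaining-life relation: RL = (t_current − t_min) / CR
RL = (6.6 − 2.8) / 0.24 = 3.8 / 0.24 = 15.8 years

15.8 years


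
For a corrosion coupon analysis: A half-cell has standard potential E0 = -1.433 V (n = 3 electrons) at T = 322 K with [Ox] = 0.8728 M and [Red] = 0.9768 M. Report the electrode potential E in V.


Apply the Nernst equation: E = E0 + (RT/nF)*ln([Ox]/[Red])
Step 1: RT/nF = 8.314*322/(3*96485) = 0.00924879 V
Step 2: [Ox]/[Red] = 0.8728/0.9768 = 0.89353
Step 3: ln(0.89353) = -0.112575
Step 4: correction = 0.00924879 * -0.112575 = -0.001 V
E = -1.433 + -0.001 = -1.434 V

-1.434 V


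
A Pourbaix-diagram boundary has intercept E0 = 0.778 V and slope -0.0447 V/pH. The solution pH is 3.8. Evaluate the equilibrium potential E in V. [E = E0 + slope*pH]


Apply the Pourbaix line equation: E = E0 + slope*pH
E = 0.778 + (-0.0447)*3.8 = 0.778 + (-0.16986) = 0.60814 V
Rounded to 4 decimal places: E = 0.6081 V

0.6081 V


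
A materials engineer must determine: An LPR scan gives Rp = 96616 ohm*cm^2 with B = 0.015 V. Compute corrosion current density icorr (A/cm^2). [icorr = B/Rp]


Apply the Stern-Geary relation: icorr = B / Rp
icorr = 0.015 / 96616 = 1.553×10^-7 A/cm^2

1.553×10^-7 A/cm^2


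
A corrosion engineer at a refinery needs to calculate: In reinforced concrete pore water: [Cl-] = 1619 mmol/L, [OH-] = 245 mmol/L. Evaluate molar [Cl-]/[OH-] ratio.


Threshold parameter = [Cl-] / [OH-] (molar basis; both in mmol/L, so units cancel)
Ratio = 1619 / 245 = 6.61

6.61


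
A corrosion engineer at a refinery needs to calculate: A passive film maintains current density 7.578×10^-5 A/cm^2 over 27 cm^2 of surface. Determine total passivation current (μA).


I = i_pass * A, then convert A → μA (×10^6)
I = 7.578×10^-5 * 27 * 10^6 = 2046.06 μA

2046.06 μA


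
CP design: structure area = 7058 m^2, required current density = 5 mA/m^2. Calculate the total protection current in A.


I = area * current density, then convert mA → A (÷1000)
I = 7058 * 5 / 1000 = 35.29 A

35.29 A


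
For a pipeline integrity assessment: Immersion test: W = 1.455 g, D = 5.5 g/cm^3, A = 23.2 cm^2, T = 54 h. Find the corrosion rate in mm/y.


Apply the mm/y weight-loss relation: CR = 87600 * W / (D * A * T)
Numerator: 87600 * 1.455 = 127458.0
Denominator: 5.5 * 23.2 * 54 = 6890.4
CR = 127458.0 / 6890.4 = 18.49791 mm/y

18.49791 mm/y


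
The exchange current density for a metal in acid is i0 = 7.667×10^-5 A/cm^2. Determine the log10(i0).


i0 = 7.667×10^-5 A/cm^2
log10(i0) = -4.115

-4.115


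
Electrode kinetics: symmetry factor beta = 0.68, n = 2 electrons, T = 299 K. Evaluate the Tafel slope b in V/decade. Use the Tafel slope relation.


Apply the Tafel slope relation: b = 2.303*R*T/(beta*n*F)
Numerator: 2.303 * 8.314 * 299 = 5725.0
Denominator: 0.68 * 2 * 96485 = 131219.6
b = 5725.0 / 131219.6 = 0.0436 V/decade

0.0436 V/decade


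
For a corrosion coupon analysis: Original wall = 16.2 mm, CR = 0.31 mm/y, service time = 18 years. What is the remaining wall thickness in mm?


Remaining wall = original − CR × time
t = 16.2 − 0.31*18 = 16.2 − 5.58 = 10.62 mm

10.62 mm


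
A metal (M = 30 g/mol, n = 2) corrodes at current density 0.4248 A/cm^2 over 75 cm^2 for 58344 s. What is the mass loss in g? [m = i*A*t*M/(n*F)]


Apply Faraday's law: m = i*A*t*M / (n*F)
Total charge passed Q = i*A*t = 0.4248*75*58344 = 1858839.84 C
m = Q*M/(n*F) = 1858839.84*30/(2*96485) = 288.98375 g

288.98375 g


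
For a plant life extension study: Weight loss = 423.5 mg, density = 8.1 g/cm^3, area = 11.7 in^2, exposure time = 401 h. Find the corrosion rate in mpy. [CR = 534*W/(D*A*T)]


Apply the mpy weight-loss relation: CR = 534 * W / (D * A * T)
Numerator: 534 * 423.5 = 226149.0
Denominator: 8.1 * 11.7 * 401 = 38002.77
CR = 226149.0 / 38002.77 = 5.9509 mpy

5.9509 mpy


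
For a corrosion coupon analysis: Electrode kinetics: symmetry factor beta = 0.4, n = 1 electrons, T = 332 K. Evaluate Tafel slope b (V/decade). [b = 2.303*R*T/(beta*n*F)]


Apply the Tafel slope relation: b = 2.303*R*T/(beta*n*F)
Numerator: 2.303 * 8.314 * 332 = 6356.85
Denominator: 0.4 * 1 * 96485 = 38594.0
b = 6356.85 / 38594.0 = 0.165 V/decade

0.165 V/decade


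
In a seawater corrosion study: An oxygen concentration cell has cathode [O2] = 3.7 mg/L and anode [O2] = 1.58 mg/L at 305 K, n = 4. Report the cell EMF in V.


Apply the Nernst concentration-cell relation: E = (RT/nF)*ln(C_cathode/C_anode)
RT/nF = 8.314*305/(4*96485) = 0.00657037 V
ln(3.7/1.58) = 0.85091
E = 0.00657037 * 0.85091 = 0.00559 V

0.00559 V


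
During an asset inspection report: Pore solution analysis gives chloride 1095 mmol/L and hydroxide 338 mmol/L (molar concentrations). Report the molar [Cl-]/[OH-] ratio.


Threshold parameter = [Cl-] / [OH-] (molar basis; both in mmol/L, so units cancel)
Ratio = 1095 / 338 = 3.24

3.24


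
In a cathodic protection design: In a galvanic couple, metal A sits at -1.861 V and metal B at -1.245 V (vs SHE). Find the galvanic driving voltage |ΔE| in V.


Driving voltage is the absolute potential difference.
|ΔE| = |-1.861 − (-1.245)| = 0.616 V

0.616 V


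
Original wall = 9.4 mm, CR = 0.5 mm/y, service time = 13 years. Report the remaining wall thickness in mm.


Remaining wall = original − CR × time
t = 9.4 − 0.5*13 = 9.4 − 6.5 = 2.9 mm

2.9 mm


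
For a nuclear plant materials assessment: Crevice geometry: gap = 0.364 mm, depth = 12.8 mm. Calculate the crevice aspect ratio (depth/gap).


Aspect ratio = depth / gap
Ratio = 12.8 / 0.364 = 35.2

35.2


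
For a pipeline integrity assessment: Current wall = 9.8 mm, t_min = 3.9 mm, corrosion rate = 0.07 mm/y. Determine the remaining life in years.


Apply the remaining-life relation: RL = (t_current − t_min) / CR
RL = (9.8 − 3.9) / 0.07 = 5.9 / 0.07 = 84.3 years

84.3 years


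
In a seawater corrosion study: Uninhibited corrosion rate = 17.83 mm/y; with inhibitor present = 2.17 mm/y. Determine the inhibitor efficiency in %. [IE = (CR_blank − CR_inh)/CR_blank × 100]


Apply the inhibitor-efficiency definition: IE = (CR_blank − CR_inh)/CR_blank × 100
IE = (17.83 − 2.17) / 17.83 × 100
IE = 15.66 / 17.83 × 100 = 87.8 %

87.8 %


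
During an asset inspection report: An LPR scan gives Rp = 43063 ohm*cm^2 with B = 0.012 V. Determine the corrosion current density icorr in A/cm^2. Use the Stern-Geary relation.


Apply the Stern-Geary relation: icorr = B / Rp
icorr = 0.012 / 43063 = 2.787×10^-7 A/cm^2

2.787×10^-7 A/cm^2


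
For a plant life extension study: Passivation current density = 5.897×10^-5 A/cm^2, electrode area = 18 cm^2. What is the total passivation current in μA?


I = i_pass * A, then convert A → μA (×10^6)
I = 5.897×10^-5 * 18 * 10^6 = 1061.46 μA

1061.46 μA


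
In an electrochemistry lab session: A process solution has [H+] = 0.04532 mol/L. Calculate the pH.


pH = −log10[H+]
pH = −log10(0.04532) = 1.34

1.34


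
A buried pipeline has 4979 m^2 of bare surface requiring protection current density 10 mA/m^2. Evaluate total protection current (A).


I = area * current density, then convert mA → A (÷1000)
I = 4979 * 10 / 1000 = 49.79 A

49.79 A


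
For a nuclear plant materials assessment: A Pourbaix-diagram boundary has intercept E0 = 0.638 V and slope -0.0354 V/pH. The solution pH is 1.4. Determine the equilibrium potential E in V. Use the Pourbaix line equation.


Apply the Pourbaix line equation: E = E0 + slope*pH
E = 0.638 + (-0.0354)*1.4 = 0.638 + (-0.04956) = 0.58844 V
Rounded to 3 decimal places: E = 0.588 V

0.588 V


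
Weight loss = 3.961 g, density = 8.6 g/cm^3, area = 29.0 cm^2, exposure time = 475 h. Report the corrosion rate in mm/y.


Apply the mm/y weight-loss relation: CR = 87600 * W / (D * A * T)
Numerator: 87600 * 3.961 = 346983.6
Denominator: 8.6 * 29.0 * 475 = 118465.0
CR = 346983.6 / 118465.0 = 2.928997 mm/y

2.928997 mm/y


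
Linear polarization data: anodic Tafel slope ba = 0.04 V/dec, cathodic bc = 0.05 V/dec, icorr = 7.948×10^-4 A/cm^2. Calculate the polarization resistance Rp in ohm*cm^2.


Apply the Stern-Geary equation: Rp = ba*bc / (2.303*icorr*(ba+bc))
ba*bc = 0.04*0.05 = 0.002
ba+bc = 0.09; 2.303*icorr*(ba+bc) = 2.303*7.948×10^-4*0.09 = 1.647382×10^-4
Rp = 0.002 / 1.647382×10^-4 = 12.1 ohm*cm^2

12.1 ohm*cm^2


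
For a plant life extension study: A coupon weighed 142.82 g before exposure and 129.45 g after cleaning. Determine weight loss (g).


Weight loss = initial − final
WL = 142.82 − 129.45 = 13.37 g

13.37 g


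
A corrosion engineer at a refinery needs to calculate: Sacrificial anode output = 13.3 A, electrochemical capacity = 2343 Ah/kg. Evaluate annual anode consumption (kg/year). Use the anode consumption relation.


Annual consumption = current * hours per year / capacity
Rate = 13.3 * 8760 / 2343 = 49.7 kg/year

49.7 kg/year


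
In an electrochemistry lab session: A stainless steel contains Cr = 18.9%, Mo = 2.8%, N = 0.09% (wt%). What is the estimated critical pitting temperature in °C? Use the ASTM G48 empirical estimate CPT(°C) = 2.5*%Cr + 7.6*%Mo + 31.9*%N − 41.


Apply the ASTM G48 empirical CPT estimate: CPT(°C) = 2.5*%Cr + 7.6*%Mo + 31.9*%N − 41
2.5*18.9 = 47.25; 7.6*2.8 = 21.28; 31.9*0.09 = 2.871
CPT = 47.25 + 21.28 + 2.871 − 41 = 30.401 °C
Rounded to 0.1 °C: CPT ≈ 30.4 °C

30.4 °C


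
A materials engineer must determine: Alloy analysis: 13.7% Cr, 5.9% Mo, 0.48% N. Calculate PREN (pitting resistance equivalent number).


Apply the PREN formula: PREN = Cr + 3.3*Mo + 16*N
PREN = 13.7 + 3.3*5.9 + 16*0.48
PREN = 13.7 + 19.47 + 7.68 = 40.85

40.85


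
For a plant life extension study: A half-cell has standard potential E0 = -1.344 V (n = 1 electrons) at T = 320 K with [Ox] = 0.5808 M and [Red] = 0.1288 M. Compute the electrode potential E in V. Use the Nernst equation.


Apply the Nernst equation: E = E0 + (RT/nF)*ln([Ox]/[Red])
Step 1: RT/nF = 8.314*320/(1*96485) = 0.02757403 V
Step 2: [Ox]/[Red] = 0.5808/0.1288 = 4.509317
Step 3: ln(4.509317) = 1.506146
Step 4: correction = 0.02757403 * 1.506146 = 0.042 V
E = -1.344 + 0.042 = -1.302 V

-1.302 V


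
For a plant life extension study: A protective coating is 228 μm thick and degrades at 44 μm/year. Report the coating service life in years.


Service life = thickness / degradation rate
Life = 228 / 44 = 5.2 years

5.2 years


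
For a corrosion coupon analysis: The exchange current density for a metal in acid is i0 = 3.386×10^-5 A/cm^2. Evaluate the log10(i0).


i0 = 3.386×10^-5 A/cm^2
log10(i0) = -4.47

-4.47


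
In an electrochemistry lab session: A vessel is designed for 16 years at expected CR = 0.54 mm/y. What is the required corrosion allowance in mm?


Corrosion allowance = CR × design life
CA = 0.54 * 16 = 8.64 mm

8.64 mm


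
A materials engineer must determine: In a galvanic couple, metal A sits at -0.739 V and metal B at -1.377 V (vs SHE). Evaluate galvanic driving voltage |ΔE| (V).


Driving voltage is the absolute potential difference.
|ΔE| = |-0.739 − (-1.377)| = 0.638 V

0.638 V


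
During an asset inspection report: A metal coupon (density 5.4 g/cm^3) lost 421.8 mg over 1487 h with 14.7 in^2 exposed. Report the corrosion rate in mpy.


Apply the mpy weight-loss relation: CR = 534 * W / (D * A * T)
Numerator: 534 * 421.8 = 225241.2
Denominator: 5.4 * 14.7 * 1487 = 118038.06
CR = 225241.2 / 118038.06 = 1.90821 mpy

1.90821 mpy


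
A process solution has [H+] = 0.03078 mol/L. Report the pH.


pH = −log10[H+]
pH = −log10(0.03078) = 1.51

1.51


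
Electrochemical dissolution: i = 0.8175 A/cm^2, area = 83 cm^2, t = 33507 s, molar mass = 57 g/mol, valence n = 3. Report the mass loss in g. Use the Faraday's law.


Apply Faraday's law: m = i*A*t*M / (n*F)
Total charge passed Q = i*A*t = 0.8175*83*33507 = 2273533.7175 C
m = Q*M/(n*F) = 2273533.7175*57/(3*96485) = 447.7084 g

447.7084 g


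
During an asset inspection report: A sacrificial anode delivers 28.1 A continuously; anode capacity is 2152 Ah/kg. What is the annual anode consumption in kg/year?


Annual consumption = current * hours per year / capacity
Rate = 28.1 * 8760 / 2152 = 114.4 kg/year

114.4 kg/year


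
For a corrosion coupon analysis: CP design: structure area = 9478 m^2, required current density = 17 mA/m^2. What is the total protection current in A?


I = area * current density, then convert mA → A (÷1000)
I = 9478 * 17 / 1000 = 161.13 A

161.13 A


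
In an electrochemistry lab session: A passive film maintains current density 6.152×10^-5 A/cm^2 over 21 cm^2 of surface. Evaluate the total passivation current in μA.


I = i_pass * A, then convert A → μA (×10^6)
I = 6.152×10^-5 * 21 * 10^6 = 1291.92 μA

1291.92 μA


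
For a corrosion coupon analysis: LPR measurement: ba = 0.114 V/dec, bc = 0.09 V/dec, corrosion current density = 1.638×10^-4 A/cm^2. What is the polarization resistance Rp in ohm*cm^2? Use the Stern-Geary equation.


Apply the Stern-Geary equation: Rp = ba*bc / (2.303*icorr*(ba+bc))
ba*bc = 0.114*0.09 = 0.01026
ba+bc = 0.204; 2.303*icorr*(ba+bc) = 2.303*1.638×10^-4*0.204 = 7.6955206×10^-5
Rp = 0.01026 / 7.6955206×10^-5 = 133.3 ohm*cm^2

133.3 ohm*cm^2


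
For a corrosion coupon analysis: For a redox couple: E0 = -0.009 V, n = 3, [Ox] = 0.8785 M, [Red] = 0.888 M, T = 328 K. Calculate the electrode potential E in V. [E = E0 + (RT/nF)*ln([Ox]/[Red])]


Apply the Nernst equation: E = E0 + (RT/nF)*ln([Ox]/[Red])
Step 1: RT/nF = 8.314*328/(3*96485) = 0.00942113 V
Step 2: [Ox]/[Red] = 0.8785/0.888 = 0.989302
Step 3: ln(0.989302) = -0.010756
Step 4: correction = 0.00942113 * -0.010756 = -0.0001 V
E = -0.009 + -0.0001 = -0.0091 V

-0.0091 V


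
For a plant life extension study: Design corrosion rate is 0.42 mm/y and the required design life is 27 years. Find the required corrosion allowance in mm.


Corrosion allowance = CR × design life
CA = 0.42 * 27 = 11.34 mm

11.34 mm


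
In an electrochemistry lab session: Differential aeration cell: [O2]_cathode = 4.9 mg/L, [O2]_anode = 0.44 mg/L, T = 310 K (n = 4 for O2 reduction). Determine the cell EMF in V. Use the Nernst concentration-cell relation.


Apply the Nernst concentration-cell relation: E = (RT/nF)*ln(C_cathode/C_anode)
RT/nF = 8.314*310/(4*96485) = 0.00667808 V
ln(4.9/0.44) = 2.41022
E = 0.00667808 * 2.41022 = 0.0161 V

0.0161 V


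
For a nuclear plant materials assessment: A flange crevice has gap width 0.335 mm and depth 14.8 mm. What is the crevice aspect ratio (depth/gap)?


Aspect ratio = depth / gap
Ratio = 14.8 / 0.335 = 44.2

44.2


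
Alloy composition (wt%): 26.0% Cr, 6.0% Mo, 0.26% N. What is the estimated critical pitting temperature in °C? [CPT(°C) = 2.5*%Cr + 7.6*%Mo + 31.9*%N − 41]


Apply the ASTM G48 empirical CPT estimate: CPT(°C) = 2.5*%Cr + 7.6*%Mo + 31.9*%N − 41
2.5*26.0 = 65; 7.6*6.0 = 45.6; 31.9*0.26 = 8.294
CPT = 65 + 45.6 + 8.294 − 41 = 77.894 °C
Rounded to 0.1 °C: CPT ≈ 77.9 °C

77.9 °C


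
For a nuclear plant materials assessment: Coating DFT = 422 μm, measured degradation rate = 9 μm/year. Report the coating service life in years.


Service life = thickness / degradation rate
Life = 422 / 9 = 46.9 years

46.9 years


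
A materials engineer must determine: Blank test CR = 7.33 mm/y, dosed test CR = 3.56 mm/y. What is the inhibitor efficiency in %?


Apply the inhibitor-efficiency definition: IE = (CR_blank − CR_inh)/CR_blank × 100
IE = (7.33 − 3.56) / 7.33 × 100
IE = 3.77 / 7.33 × 100 = 51.4 %

51.4 %


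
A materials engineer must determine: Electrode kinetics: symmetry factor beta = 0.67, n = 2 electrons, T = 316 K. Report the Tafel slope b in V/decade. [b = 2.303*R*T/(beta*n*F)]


Apply the Tafel slope relation: b = 2.303*R*T/(beta*n*F)
Numerator: 2.303 * 8.314 * 316 = 6050.5
Denominator: 0.67 * 2 * 96485 = 129289.9
b = 6050.5 / 129289.9 = 0.047 V/decade

0.047 V/decade


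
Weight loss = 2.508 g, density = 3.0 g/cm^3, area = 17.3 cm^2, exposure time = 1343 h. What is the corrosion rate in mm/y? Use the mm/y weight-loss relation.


Apply the mm/y weight-loss relation: CR = 87600 * W / (D * A * T)
Numerator: 87600 * 2.508 = 219700.8
Denominator: 3.0 * 17.3 * 1343 = 69701.7
CR = 219700.8 / 69701.7 = 3.152 mm/y

3.152 mm/y


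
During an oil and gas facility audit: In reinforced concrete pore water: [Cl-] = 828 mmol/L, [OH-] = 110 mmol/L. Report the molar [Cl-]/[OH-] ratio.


Threshold parameter = [Cl-] / [OH-] (molar basis; both in mmol/L, so units cancel)
Ratio = 828 / 110 = 7.53

7.53


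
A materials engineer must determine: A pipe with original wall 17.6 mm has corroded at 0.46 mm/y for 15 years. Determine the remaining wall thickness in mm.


Remaining wall = original − CR × time
t = 17.6 − 0.46*15 = 17.6 − 6.9 = 10.7 mm

10.7 mm


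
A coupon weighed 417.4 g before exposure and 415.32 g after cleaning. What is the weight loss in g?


Weight loss = initial − final
WL = 417.4 − 415.32 = 2.08 g

2.08 g


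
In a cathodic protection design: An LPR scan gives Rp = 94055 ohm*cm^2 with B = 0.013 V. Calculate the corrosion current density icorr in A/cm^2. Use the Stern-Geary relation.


Apply the Stern-Geary relation: icorr = B / Rp
icorr = 0.013 / 94055 = 1.382×10^-7 A/cm^2

1.382×10^-7 A/cm^2


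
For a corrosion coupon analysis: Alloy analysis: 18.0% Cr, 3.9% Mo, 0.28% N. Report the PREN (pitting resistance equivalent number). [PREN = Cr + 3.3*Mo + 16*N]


Apply the PREN formula: PREN = Cr + 3.3*Mo + 16*N
PREN = 18.0 + 3.3*3.9 + 16*0.28
PREN = 18.0 + 12.87 + 4.48 = 35.35

35.35


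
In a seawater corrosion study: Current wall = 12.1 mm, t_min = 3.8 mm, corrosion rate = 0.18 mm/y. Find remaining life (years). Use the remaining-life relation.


Apply the remaining-life relation: RL = (t_current − t_min) / CR
RL = (12.1 − 3.8) / 0.18 = 8.3 / 0.18 = 46.1 years

46.1 years


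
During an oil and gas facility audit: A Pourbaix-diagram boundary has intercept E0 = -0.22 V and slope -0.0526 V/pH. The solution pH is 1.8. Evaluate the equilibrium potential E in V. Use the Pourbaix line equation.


Apply the Pourbaix line equation: E = E0 + slope*pH
E = -0.22 + (-0.0526)*1.8 = -0.22 + (-0.09468) = -0.31468 V
Rounded to 3 decimal places: E = -0.315 V

-0.315 V


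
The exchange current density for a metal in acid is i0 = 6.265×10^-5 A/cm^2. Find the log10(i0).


i0 = 6.265×10^-5 A/cm^2
log10(i0) = -4.203

-4.203


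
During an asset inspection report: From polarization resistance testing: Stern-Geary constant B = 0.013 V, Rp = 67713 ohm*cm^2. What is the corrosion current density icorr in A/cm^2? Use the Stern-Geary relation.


Apply the Stern-Geary relation: icorr = B / Rp
icorr = 0.013 / 67713 = 1.92×10^-7 A/cm^2

1.92×10^-7 A/cm^2


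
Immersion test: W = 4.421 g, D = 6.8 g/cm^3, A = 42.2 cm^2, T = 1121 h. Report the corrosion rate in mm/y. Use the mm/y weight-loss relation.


Apply the mm/y weight-loss relation: CR = 87600 * W / (D * A * T)
Numerator: 87600 * 4.421 = 387279.6
Denominator: 6.8 * 42.2 * 1121 = 321682.16
CR = 387279.6 / 321682.16 = 1.20392 mm/y

1.20392 mm/y
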